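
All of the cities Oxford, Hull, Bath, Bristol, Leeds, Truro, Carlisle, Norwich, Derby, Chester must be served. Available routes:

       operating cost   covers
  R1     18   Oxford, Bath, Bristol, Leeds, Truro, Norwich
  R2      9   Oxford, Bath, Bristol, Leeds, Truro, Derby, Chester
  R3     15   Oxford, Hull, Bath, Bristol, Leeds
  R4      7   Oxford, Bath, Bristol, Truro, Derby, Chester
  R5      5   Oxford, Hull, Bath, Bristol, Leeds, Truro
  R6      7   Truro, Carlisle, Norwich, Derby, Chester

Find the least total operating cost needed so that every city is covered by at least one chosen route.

12

R5, R6 cover every city at operating cost 5 + 7 = 12.
Any cover uses at least 2 routes; among all covering selections none totals below 12.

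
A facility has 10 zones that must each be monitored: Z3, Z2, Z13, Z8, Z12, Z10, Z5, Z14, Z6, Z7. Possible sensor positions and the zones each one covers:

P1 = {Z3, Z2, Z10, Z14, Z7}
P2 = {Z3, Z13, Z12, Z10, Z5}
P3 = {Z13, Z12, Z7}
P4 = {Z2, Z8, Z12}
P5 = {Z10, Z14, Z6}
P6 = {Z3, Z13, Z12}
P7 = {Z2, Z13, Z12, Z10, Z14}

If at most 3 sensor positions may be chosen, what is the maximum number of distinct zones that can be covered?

Choosing P1, P2, P4 covers {Z3, Z2, Z13, Z8, Z12, Z10, Z5, Z14, Z7} — 9 zones.
No choice of 3 sensor positions does better; here Z6 is left uncovered.

9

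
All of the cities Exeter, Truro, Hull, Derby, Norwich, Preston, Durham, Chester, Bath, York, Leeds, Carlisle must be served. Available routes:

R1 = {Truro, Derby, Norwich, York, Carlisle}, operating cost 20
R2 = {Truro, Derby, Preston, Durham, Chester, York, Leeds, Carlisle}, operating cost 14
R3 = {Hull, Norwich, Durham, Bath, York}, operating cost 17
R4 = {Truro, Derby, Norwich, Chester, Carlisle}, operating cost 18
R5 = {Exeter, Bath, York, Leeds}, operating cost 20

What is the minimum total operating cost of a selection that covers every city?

R2, R3, R5 cover every city at operating cost 14 + 17 + 20 = 51.
Any cover uses at least 3 routes; among all covering selections none totals below 51.

51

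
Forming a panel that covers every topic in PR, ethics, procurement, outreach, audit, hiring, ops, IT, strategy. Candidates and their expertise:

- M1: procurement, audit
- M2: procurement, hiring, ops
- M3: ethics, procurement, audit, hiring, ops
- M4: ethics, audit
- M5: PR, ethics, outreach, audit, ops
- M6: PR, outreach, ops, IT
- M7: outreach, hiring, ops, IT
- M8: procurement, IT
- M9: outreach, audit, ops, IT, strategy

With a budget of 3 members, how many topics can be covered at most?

9

Choosing M2, M5, M9 covers {PR, ethics, procurement, outreach, audit, hiring, ops, IT, strategy} — 9 topics.
That is all 9 topics.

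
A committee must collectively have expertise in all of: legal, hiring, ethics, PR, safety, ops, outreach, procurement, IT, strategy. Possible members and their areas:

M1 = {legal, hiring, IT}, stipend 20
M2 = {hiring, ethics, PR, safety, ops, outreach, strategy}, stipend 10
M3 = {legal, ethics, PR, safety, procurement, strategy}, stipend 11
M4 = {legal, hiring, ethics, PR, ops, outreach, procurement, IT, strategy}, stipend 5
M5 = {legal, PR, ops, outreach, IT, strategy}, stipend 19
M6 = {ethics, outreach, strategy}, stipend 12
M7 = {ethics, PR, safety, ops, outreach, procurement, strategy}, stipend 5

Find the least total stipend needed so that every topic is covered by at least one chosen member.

10

M4, M7 cover every topic at stipend 5 + 5 = 10.
Any cover uses at least 2 members; among all covering selections none totals below 10.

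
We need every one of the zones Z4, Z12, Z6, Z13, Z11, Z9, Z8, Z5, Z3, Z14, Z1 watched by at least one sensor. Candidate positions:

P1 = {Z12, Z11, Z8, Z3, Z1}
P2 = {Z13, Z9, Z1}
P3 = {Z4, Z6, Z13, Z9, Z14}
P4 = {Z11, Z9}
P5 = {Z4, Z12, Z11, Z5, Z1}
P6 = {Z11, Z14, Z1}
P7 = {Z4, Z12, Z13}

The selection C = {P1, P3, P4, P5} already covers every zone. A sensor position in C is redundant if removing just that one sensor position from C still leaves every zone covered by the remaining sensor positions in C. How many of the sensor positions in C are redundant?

1

Drop P1: Z8, Z3 uncovered — not redundant.
Drop P3: Z6, Z13, Z14 uncovered — not redundant.
Drop P4: the rest still cover every zone — redundant.
Drop P5: Z5 uncovered — not redundant.
1 redundant: P4.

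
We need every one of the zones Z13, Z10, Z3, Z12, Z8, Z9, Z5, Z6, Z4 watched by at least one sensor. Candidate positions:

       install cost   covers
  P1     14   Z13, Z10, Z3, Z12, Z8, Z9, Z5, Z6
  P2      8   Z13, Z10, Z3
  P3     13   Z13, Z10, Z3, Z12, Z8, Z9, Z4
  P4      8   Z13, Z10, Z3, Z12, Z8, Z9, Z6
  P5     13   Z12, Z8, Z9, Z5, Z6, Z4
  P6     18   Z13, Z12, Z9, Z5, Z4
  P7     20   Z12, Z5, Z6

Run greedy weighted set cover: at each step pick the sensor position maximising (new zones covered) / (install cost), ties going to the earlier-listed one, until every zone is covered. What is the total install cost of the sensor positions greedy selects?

21

Pick 1: P4 adds 7 new (Z13, Z10, Z3, Z12, Z8, Z9, Z6) at install cost 8 (ratio 7/8).
Pick 2: P5 adds 2 new (Z5, Z4) at install cost 13 (ratio 2/13).
Greedy total install cost: 8 + 13 = 21.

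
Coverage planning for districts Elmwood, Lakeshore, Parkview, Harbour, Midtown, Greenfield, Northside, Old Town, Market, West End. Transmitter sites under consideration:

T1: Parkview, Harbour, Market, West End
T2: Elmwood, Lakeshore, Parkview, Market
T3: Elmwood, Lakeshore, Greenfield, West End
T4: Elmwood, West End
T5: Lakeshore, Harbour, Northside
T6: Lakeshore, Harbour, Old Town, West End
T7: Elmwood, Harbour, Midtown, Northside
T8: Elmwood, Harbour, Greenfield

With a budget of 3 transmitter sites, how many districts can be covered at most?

Choosing T1, T3, T7 covers {Elmwood, Lakeshore, Parkview, Harbour, Midtown, Greenfield, Northside, Market, West End} — 9 districts.
No choice of 3 transmitter sites does better; here Old Town is left uncovered.

9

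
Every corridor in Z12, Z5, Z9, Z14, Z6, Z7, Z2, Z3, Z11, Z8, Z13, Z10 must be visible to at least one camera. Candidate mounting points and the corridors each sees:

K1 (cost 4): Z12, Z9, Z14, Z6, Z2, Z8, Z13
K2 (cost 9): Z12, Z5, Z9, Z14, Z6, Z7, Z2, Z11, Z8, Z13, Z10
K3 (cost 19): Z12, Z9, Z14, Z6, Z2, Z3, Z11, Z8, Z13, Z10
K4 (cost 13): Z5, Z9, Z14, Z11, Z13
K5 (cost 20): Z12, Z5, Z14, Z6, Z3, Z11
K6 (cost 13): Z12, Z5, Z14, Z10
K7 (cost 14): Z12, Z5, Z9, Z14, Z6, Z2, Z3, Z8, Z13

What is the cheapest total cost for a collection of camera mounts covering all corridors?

23

K2, K7 cover every corridor at cost 9 + 14 = 23.
Any cover uses at least 2 camera mounts; among all covering selections none totals below 23.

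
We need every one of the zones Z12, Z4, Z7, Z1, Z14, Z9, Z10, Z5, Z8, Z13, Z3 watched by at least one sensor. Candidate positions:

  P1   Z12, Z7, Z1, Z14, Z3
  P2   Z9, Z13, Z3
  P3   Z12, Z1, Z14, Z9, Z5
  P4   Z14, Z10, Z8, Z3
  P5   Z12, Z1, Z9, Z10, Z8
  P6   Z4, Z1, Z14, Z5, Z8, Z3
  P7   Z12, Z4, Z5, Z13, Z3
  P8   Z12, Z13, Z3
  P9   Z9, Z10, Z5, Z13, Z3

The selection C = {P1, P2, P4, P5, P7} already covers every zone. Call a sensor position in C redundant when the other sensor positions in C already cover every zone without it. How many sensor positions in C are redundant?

Drop P1: Z7 uncovered — not redundant.
Drop P2: the rest still cover every zone — redundant.
Drop P4: the rest still cover every zone — redundant.
Drop P5: the rest still cover every zone — redundant.
Drop P7: Z4, Z5 uncovered — not redundant.
3 redundant: P2, P4, P5.

3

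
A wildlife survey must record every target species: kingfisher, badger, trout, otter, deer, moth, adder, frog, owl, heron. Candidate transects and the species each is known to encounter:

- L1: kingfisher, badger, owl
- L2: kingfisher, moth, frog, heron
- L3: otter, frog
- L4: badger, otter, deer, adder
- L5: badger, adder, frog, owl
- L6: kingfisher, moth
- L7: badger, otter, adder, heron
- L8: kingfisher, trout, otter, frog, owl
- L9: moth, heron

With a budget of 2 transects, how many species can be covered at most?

Choosing L2, L4 covers {kingfisher, badger, otter, deer, moth, adder, frog, heron} — 8 species.
No choice of 2 transects does better; here trout, owl are left uncovered.

8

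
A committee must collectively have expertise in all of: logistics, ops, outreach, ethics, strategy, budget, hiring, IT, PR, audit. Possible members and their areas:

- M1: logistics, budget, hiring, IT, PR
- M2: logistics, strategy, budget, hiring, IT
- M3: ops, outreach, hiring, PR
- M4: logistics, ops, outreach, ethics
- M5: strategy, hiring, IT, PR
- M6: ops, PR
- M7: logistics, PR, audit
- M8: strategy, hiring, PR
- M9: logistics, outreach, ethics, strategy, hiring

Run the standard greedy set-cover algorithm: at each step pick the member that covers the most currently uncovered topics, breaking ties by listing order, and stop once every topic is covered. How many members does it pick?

4

Pick 1: M1 covers 5 new topics (logistics, budget, hiring, IT, PR).
Pick 2: M4 covers 3 new topics (ops, outreach, ethics).
Pick 3: M2 covers 1 new topics (strategy).
Pick 4: M7 covers 1 new topics (audit).
Greedy uses 4 members. (The true minimum is 3.)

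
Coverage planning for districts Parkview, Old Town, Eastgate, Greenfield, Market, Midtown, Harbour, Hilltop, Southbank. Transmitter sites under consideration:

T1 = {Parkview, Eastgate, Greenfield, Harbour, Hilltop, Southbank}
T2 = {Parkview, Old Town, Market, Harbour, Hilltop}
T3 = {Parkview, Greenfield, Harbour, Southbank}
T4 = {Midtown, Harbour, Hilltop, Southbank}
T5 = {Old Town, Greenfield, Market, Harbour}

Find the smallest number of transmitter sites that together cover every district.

3

T1, T2, T4 together cover {Parkview, Old Town, Eastgate, Greenfield, Market, Midtown, Harbour, Hilltop, Southbank} — every district.
No 2 of the 5 transmitter sites cover everything (all 10 pairs fall short), so 3 is minimum.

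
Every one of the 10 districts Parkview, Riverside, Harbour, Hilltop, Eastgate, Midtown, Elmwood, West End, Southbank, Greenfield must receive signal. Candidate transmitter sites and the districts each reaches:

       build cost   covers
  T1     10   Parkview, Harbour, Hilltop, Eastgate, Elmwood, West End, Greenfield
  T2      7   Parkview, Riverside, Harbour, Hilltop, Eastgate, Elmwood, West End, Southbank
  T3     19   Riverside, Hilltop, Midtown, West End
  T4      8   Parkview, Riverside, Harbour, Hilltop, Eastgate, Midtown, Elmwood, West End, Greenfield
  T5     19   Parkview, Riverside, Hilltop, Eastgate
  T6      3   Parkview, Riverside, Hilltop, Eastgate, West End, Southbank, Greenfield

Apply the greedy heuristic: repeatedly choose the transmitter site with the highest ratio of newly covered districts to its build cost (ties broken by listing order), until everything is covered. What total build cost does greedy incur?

11

Pick 1: T6 adds 7 new (Parkview, Riverside, Hilltop, Eastgate, West End, Southbank, Greenfield) at build cost 3 (ratio 7/3).
Pick 2: T4 adds 3 new (Harbour, Midtown, Elmwood) at build cost 8 (ratio 3/8).
Greedy total build cost: 3 + 8 = 11.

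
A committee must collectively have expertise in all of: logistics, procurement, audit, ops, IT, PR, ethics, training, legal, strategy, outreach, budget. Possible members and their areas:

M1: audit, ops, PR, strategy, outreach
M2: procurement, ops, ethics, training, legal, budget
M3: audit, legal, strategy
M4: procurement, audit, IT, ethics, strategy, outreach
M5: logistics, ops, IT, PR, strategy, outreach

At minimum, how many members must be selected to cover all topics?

3

M1, M2, M5 together cover {logistics, procurement, audit, ops, IT, PR, ethics, training, legal, strategy, outreach, budget} — every topic.
No 2 of the 5 members cover everything (all 10 pairs fall short), so 3 is minimum.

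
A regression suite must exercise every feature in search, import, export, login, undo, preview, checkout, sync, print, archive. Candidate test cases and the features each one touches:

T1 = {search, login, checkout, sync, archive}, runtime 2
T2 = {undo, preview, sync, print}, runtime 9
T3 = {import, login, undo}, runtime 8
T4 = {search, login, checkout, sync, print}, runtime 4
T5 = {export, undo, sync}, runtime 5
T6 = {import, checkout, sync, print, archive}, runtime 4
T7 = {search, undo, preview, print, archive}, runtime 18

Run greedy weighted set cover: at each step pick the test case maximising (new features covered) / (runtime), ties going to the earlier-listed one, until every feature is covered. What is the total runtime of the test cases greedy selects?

20

Pick 1: T1 adds 5 new (search, login, checkout, sync, archive) at runtime 2 (ratio 5/2).
Pick 2: T6 adds 2 new (import, print) at runtime 4 (ratio 2/4).
Pick 3: T5 adds 2 new (export, undo) at runtime 5 (ratio 2/5).
Pick 4: T2 adds 1 new (preview) at runtime 9 (ratio 1/9).
Greedy total runtime: 2 + 4 + 5 + 9 = 20.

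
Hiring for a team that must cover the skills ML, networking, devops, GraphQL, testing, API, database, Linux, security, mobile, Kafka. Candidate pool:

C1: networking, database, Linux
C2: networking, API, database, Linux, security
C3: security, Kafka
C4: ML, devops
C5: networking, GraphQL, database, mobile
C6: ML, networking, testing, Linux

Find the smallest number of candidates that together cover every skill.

5

C2, C3, C4, C5, C6 together cover {ML, networking, devops, GraphQL, testing, API, database, Linux, security, mobile, Kafka} — every skill.
No 4 of the 6 candidates cover everything (all 15 size-4 selections fall short), so 5 is minimum.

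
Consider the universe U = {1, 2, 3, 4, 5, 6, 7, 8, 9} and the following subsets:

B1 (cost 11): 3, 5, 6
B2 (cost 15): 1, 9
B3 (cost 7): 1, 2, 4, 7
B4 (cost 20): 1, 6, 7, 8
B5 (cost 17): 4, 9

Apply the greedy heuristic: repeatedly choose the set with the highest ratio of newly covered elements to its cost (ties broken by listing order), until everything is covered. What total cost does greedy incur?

Pick 1: B3 adds 4 new (1, 2, 4, 7) at cost 7 (ratio 4/7).
Pick 2: B1 adds 3 new (3, 5, 6) at cost 11 (ratio 3/11).
Pick 3: B2 adds 1 new (9) at cost 15 (ratio 1/15).
Pick 4: B4 adds 1 new (8) at cost 20 (ratio 1/20).
Greedy total cost: 7 + 11 + 15 + 20 = 53.

53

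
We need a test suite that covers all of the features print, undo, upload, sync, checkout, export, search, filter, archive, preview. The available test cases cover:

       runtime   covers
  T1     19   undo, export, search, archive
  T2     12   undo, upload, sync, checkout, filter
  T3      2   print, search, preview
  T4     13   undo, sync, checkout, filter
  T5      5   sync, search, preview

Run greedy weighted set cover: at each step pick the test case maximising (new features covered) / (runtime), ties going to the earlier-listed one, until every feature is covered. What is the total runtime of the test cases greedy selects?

33

Pick 1: T3 adds 3 new (print, search, preview) at runtime 2 (ratio 3/2).
Pick 2: T2 adds 5 new (undo, upload, sync, checkout, filter) at runtime 12 (ratio 5/12).
Pick 3: T1 adds 2 new (export, archive) at runtime 19 (ratio 2/19).
Greedy total runtime: 2 + 12 + 19 = 33.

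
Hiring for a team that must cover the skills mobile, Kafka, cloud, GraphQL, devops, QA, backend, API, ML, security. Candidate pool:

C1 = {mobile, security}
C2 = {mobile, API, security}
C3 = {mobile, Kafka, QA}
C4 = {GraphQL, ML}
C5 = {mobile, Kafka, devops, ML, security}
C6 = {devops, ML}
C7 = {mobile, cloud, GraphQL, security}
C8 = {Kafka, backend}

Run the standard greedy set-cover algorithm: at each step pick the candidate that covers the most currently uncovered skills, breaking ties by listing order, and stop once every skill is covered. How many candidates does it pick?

5

Pick 1: C5 covers 5 new skills (mobile, Kafka, devops, ML, security).
Pick 2: C7 covers 2 new skills (cloud, GraphQL).
Pick 3: C2 covers 1 new skills (API).
Pick 4: C3 covers 1 new skills (QA).
Pick 5: C8 covers 1 new skills (backend).
Greedy uses 5 candidates.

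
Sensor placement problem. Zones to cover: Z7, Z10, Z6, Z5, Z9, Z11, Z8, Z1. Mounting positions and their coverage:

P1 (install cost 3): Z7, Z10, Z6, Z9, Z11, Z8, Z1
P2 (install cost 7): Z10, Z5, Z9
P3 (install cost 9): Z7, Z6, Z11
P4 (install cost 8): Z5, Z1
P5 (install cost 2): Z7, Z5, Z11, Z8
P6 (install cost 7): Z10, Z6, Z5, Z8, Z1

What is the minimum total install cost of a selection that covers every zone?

P1, P5 cover every zone at install cost 3 + 2 = 5.
Any cover uses at least 2 sensor positions; among all covering selections none totals below 5.

5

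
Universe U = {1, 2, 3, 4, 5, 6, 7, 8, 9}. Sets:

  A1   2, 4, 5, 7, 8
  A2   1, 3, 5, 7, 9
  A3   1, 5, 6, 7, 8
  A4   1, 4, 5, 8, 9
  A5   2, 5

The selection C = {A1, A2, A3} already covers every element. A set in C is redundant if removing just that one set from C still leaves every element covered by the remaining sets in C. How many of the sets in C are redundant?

Drop A1: 2, 4 uncovered — not redundant.
Drop A2: 3, 9 uncovered — not redundant.
Drop A3: 6 uncovered — not redundant.
None of the sets in C is redundant.

0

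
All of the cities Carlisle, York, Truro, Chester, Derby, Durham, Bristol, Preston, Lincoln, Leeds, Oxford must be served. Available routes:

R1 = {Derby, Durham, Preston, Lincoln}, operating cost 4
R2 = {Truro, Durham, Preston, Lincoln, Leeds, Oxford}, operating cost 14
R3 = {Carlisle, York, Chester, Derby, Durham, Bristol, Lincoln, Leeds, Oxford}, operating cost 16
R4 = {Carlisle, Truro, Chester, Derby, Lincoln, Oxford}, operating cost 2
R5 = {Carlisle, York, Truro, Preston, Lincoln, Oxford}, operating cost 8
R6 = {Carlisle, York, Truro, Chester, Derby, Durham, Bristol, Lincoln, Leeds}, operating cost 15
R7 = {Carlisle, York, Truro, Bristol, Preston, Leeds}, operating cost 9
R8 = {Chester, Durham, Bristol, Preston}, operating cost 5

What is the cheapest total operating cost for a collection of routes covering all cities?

15

R1, R4, R7 cover every city at operating cost 4 + 2 + 9 = 15.
Any cover uses at least 2 routes; among all covering selections none totals below 15.
Greedy by coverage-per-operating cost would pick R4, R8, R7 for 16 — worse than the optimum 15.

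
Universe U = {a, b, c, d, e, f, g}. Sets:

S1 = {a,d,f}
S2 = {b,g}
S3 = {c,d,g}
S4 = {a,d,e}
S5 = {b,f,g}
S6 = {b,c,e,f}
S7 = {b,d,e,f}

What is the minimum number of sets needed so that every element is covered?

S1, S2, S6 together cover {a, b, c, d, e, f, g} — every element.
No 2 of the 7 sets cover everything (all 21 pairs fall short), so 3 is minimum.

3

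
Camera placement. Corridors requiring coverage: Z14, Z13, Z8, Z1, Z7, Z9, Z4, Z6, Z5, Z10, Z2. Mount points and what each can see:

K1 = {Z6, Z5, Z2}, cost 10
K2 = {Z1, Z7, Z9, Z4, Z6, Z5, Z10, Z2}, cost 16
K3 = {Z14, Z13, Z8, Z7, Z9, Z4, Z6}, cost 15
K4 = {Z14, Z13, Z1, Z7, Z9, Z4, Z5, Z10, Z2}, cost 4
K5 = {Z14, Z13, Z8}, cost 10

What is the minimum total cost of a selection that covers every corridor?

K3, K4 cover every corridor at cost 15 + 4 = 19.
Any cover uses at least 2 camera mounts; among all covering selections none totals below 19.

19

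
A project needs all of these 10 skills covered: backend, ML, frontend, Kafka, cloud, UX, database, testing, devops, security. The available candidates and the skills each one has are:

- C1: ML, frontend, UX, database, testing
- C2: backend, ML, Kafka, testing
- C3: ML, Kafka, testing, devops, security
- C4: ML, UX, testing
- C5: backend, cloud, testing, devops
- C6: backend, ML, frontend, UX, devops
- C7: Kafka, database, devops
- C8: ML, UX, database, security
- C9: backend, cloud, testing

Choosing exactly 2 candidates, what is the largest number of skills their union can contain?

Choosing C1, C3 covers {ML, frontend, Kafka, UX, database, testing, devops, security} — 8 skills.
No choice of 2 candidates does better; here backend, cloud are left uncovered.

8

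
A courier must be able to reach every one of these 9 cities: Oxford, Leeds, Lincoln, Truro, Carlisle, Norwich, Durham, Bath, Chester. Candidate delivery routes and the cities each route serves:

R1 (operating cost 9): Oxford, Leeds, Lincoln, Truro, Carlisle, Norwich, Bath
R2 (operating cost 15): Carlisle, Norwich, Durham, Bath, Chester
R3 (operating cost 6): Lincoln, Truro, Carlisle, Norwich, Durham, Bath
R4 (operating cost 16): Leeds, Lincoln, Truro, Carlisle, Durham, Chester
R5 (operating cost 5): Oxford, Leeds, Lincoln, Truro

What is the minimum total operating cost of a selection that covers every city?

R2, R5 cover every city at operating cost 15 + 5 = 20.
Any cover uses at least 2 routes; among all covering selections none totals below 20.
Greedy by coverage-per-operating cost would pick R3, R5, R2 for 26 — worse than the optimum 20.

20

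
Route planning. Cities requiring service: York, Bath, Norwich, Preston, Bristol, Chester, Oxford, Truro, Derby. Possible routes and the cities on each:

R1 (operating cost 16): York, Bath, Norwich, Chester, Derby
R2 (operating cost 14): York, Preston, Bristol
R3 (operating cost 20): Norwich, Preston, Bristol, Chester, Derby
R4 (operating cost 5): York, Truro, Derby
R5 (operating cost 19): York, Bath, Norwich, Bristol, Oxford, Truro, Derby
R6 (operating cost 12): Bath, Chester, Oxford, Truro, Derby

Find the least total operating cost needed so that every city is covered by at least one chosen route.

37

R3, R4, R6 cover every city at operating cost 20 + 5 + 12 = 37.
Any cover uses at least 2 routes; among all covering selections none totals below 37.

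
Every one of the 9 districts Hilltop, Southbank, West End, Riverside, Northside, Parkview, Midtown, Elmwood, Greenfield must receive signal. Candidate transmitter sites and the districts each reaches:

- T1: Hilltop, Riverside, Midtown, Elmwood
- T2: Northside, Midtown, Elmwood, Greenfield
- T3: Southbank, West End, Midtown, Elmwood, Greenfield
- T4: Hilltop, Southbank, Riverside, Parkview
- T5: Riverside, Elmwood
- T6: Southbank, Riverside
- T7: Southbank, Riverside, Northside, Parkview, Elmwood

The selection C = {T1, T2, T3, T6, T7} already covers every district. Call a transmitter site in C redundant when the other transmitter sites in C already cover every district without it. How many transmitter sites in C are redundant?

2

Drop T1: Hilltop uncovered — not redundant.
Drop T2: the rest still cover every district — redundant.
Drop T3: West End uncovered — not redundant.
Drop T6: the rest still cover every district — redundant.
Drop T7: Parkview uncovered — not redundant.
2 redundant: T2, T6.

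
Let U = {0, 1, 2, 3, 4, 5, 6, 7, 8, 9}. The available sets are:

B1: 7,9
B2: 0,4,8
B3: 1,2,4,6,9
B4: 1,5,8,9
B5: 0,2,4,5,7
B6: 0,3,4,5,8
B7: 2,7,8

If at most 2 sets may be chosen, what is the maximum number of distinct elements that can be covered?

Choosing B3, B6 covers {0, 1, 2, 3, 4, 5, 6, 8, 9} — 9 elements.
No choice of 2 sets does better; here 7 is left uncovered.

9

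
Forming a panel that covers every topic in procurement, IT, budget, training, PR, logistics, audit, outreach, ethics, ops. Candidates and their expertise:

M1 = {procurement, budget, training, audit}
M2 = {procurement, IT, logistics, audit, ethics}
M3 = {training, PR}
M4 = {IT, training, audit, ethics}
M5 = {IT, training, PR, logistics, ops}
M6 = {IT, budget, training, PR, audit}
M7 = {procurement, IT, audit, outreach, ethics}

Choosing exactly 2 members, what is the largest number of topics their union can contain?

9

Choosing M5, M7 covers {procurement, IT, training, PR, logistics, audit, outreach, ethics, ops} — 9 topics.
No choice of 2 members does better; here budget is left uncovered.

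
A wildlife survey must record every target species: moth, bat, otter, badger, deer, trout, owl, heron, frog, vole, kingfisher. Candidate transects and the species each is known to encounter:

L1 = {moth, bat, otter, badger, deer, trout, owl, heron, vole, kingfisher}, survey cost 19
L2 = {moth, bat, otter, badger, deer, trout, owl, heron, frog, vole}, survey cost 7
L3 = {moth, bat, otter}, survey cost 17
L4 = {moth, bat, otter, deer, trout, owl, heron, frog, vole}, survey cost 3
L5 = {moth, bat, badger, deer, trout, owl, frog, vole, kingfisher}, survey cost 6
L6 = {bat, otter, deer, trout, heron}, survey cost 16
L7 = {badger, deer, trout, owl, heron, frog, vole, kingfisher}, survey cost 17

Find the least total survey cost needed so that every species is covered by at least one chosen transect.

L4, L5 cover every species at survey cost 3 + 6 = 9.
Any cover uses at least 2 transects; among all covering selections none totals below 9.

9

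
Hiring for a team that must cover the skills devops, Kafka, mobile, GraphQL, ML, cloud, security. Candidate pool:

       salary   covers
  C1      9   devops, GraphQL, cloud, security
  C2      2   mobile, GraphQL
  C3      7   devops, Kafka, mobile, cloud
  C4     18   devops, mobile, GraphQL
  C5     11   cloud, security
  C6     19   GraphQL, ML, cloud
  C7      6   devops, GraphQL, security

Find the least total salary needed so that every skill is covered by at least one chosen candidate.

32

C3, C6, C7 cover every skill at salary 7 + 19 + 6 = 32.
Any cover uses at least 3 candidates; among all covering selections none totals below 32.
Greedy by coverage-per-salary would pick C2, C3, C7, C6 for 34 — worse than the optimum 32.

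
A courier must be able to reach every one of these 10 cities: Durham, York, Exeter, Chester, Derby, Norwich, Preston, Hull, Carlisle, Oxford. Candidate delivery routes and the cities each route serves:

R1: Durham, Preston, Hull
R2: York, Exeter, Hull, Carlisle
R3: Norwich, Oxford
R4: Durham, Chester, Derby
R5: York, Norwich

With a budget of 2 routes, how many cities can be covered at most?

Choosing R2, R4 covers {Durham, York, Exeter, Chester, Derby, Hull, Carlisle} — 7 cities.
No choice of 2 routes does better; here Norwich, Preston, Oxford are left uncovered.

7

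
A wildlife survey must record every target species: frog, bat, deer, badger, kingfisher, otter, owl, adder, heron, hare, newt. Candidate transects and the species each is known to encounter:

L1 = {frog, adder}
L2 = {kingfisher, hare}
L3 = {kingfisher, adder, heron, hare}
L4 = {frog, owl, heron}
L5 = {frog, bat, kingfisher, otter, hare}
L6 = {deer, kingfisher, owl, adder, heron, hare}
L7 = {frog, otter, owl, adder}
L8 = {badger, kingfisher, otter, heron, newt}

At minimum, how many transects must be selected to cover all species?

3

L5, L6, L8 together cover {frog, bat, deer, badger, kingfisher, otter, owl, adder, heron, hare, newt} — every species.
No 2 of the 8 transects cover everything (all 28 pairs fall short), so 3 is minimum.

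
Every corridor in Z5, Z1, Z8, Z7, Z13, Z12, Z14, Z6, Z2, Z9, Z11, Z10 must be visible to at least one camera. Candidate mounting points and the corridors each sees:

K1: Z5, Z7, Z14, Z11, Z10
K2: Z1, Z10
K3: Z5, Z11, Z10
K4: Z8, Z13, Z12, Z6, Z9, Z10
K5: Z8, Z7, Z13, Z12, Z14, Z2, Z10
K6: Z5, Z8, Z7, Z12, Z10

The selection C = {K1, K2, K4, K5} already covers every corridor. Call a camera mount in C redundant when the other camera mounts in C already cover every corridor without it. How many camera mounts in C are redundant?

Drop K1: Z5, Z11 uncovered — not redundant.
Drop K2: Z1 uncovered — not redundant.
Drop K4: Z6, Z9 uncovered — not redundant.
Drop K5: Z2 uncovered — not redundant.
None of the camera mounts in C is redundant.

0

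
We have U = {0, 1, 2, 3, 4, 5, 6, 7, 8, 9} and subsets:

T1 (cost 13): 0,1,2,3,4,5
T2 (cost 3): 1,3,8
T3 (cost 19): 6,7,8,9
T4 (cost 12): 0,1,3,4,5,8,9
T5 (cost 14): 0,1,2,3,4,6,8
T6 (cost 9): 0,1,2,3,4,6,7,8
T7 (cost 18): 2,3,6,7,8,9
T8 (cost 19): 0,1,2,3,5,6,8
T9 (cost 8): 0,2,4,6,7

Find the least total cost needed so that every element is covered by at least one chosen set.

T4, T9 cover every element at cost 12 + 8 = 20.
Any cover uses at least 2 sets; among all covering selections none totals below 20.

20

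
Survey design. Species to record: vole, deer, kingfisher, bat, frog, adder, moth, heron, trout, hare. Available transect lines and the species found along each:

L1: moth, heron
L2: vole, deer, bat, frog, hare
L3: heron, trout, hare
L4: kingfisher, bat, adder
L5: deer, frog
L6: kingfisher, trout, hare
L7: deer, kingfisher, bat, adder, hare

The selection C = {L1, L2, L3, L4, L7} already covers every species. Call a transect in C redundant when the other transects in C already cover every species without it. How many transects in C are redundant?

2

Drop L1: moth uncovered — not redundant.
Drop L2: vole, frog uncovered — not redundant.
Drop L3: trout uncovered — not redundant.
Drop L4: the rest still cover every species — redundant.
Drop L7: the rest still cover every species — redundant.
2 redundant: L4, L7.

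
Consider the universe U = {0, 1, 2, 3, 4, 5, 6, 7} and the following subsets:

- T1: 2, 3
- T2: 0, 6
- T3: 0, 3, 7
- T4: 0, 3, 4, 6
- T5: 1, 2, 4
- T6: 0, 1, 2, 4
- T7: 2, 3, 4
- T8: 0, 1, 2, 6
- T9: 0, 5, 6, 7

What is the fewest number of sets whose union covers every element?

T1, T5, T9 together cover {0, 1, 2, 3, 4, 5, 6, 7} — every element.
No 2 of the 9 sets cover everything (all 36 pairs fall short), so 3 is minimum.

3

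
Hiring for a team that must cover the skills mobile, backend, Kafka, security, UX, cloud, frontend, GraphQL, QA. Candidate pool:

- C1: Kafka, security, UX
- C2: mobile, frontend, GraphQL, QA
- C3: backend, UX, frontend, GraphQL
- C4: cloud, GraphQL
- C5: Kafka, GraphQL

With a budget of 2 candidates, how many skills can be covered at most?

7

Choosing C1, C2 covers {mobile, Kafka, security, UX, frontend, GraphQL, QA} — 7 skills.
No choice of 2 candidates does better; here backend, cloud are left uncovered.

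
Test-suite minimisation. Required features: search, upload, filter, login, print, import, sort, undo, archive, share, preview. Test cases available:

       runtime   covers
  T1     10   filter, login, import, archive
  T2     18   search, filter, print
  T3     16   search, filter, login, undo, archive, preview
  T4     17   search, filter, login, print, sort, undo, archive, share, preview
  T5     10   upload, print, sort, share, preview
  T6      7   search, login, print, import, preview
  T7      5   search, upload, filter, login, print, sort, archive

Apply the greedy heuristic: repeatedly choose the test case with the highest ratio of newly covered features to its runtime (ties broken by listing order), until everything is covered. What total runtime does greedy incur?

Pick 1: T7 adds 7 new (search, upload, filter, login, print, sort, archive) at runtime 5 (ratio 7/5).
Pick 2: T6 adds 2 new (import, preview) at runtime 7 (ratio 2/7).
Pick 3: T4 adds 2 new (undo, share) at runtime 17 (ratio 2/17).
Greedy total runtime: 5 + 7 + 17 = 29.

29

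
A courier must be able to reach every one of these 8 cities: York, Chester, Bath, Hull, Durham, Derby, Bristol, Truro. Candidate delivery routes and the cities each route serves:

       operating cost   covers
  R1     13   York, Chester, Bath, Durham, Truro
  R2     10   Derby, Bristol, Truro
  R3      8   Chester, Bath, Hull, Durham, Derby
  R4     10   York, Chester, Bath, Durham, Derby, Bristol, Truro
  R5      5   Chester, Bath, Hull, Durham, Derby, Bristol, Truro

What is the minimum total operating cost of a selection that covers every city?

R4, R5 cover every city at operating cost 10 + 5 = 15.
Any cover uses at least 2 routes; among all covering selections none totals below 15.

15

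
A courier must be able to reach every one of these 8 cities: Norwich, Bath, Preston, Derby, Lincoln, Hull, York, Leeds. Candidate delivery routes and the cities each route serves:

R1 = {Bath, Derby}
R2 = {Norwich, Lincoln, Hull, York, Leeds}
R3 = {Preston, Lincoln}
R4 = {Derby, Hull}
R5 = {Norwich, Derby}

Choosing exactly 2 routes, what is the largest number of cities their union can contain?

Choosing R1, R2 covers {Norwich, Bath, Derby, Lincoln, Hull, York, Leeds} — 7 cities.
No choice of 2 routes does better; here Preston is left uncovered.

7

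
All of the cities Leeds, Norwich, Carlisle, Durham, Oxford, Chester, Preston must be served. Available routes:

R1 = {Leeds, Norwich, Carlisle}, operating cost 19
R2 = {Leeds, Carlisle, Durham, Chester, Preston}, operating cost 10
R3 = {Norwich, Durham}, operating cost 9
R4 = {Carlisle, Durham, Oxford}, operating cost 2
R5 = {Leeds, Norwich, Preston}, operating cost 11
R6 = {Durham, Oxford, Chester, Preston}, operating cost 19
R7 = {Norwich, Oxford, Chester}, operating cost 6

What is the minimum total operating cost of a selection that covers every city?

R2, R7 cover every city at operating cost 10 + 6 = 16.
Any cover uses at least 2 routes; among all covering selections none totals below 16.
Greedy by coverage-per-operating cost would pick R4, R7, R2 for 18 — worse than the optimum 16.

16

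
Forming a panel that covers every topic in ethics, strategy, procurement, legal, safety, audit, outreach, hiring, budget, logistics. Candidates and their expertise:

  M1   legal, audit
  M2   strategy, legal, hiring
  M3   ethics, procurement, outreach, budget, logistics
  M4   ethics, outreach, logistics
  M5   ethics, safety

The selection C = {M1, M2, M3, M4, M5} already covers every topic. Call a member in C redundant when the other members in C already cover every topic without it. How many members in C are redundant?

Drop M1: audit uncovered — not redundant.
Drop M2: strategy, hiring uncovered — not redundant.
Drop M3: procurement, budget uncovered — not redundant.
Drop M4: the rest still cover every topic — redundant.
Drop M5: safety uncovered — not redundant.
1 redundant: M4.

1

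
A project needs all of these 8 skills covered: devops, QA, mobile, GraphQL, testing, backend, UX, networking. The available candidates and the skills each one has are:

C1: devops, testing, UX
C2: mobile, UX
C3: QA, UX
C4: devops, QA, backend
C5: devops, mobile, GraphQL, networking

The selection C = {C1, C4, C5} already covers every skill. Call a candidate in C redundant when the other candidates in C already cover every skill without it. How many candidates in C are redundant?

0

Drop C1: testing, UX uncovered — not redundant.
Drop C4: QA, backend uncovered — not redundant.
Drop C5: mobile, GraphQL, networking uncovered — not redundant.
None of the candidates in C is redundant.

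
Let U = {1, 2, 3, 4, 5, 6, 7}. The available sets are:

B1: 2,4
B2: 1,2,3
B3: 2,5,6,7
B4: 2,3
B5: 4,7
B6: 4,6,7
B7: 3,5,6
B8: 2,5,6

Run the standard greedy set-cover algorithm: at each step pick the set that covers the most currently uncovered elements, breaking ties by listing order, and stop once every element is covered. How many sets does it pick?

Pick 1: B3 covers 4 new elements (2, 5, 6, 7).
Pick 2: B2 covers 2 new elements (1, 3).
Pick 3: B1 covers 1 new elements (4).
Greedy uses 3 sets.

3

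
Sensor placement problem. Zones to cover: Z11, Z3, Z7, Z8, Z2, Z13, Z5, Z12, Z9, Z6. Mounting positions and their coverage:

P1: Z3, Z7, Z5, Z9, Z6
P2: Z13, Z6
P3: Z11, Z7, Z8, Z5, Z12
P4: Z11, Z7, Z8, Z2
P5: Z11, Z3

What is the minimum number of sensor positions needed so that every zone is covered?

P1, P2, P3, P4 together cover {Z11, Z3, Z7, Z8, Z2, Z13, Z5, Z12, Z9, Z6} — every zone.
No 3 of the 5 sensor positions cover everything (all 10 triples fall short), so 4 is minimum.

4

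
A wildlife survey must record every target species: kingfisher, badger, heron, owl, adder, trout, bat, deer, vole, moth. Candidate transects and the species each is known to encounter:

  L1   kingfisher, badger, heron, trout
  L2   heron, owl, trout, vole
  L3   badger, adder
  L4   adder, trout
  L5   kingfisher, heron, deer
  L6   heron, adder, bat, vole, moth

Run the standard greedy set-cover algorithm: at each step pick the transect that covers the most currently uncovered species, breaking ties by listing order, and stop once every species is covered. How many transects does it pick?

4

Pick 1: L6 covers 5 new species (heron, adder, bat, vole, moth).
Pick 2: L1 covers 3 new species (kingfisher, badger, trout).
Pick 3: L2 covers 1 new species (owl).
Pick 4: L5 covers 1 new species (deer).
Greedy uses 4 transects.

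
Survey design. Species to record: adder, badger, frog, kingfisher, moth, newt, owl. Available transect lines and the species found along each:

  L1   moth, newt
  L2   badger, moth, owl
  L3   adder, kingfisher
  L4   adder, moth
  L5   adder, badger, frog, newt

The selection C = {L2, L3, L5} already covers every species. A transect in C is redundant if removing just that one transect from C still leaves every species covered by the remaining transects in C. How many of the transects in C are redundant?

Drop L2: moth, owl uncovered — not redundant.
Drop L3: kingfisher uncovered — not redundant.
Drop L5: frog, newt uncovered — not redundant.
None of the transects in C is redundant.

0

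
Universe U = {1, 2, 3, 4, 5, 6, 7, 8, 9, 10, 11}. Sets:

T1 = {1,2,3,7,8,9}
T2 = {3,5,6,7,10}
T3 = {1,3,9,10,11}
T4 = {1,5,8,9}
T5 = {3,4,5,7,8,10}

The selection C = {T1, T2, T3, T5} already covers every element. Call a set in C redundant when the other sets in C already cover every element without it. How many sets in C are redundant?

0

Drop T1: 2 uncovered — not redundant.
Drop T2: 6 uncovered — not redundant.
Drop T3: 11 uncovered — not redundant.
Drop T5: 4 uncovered — not redundant.
None of the sets in C is redundant.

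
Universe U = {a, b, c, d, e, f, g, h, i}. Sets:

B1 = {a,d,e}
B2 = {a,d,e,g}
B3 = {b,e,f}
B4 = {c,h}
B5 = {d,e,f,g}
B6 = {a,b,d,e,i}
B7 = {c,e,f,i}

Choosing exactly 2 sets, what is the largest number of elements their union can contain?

Choosing B2, B7 covers {a, c, d, e, f, g, i} — 7 elements.
No choice of 2 sets does better; here b, h are left uncovered.

7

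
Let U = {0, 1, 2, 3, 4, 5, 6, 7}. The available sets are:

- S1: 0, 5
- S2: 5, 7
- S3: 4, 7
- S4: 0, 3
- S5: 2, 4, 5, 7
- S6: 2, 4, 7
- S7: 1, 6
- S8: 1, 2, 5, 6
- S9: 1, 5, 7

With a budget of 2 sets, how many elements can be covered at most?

Choosing S3, S8 covers {1, 2, 4, 5, 6, 7} — 6 elements.
No choice of 2 sets does better; here 0, 3 are left uncovered.

6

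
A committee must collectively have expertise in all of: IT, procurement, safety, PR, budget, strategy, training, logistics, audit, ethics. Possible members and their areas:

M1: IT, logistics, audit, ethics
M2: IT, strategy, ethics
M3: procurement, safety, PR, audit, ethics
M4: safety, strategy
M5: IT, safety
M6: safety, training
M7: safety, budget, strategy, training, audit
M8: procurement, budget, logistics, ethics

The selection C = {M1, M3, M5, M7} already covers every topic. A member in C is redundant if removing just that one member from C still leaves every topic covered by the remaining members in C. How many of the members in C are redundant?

Drop M1: logistics uncovered — not redundant.
Drop M3: procurement, PR uncovered — not redundant.
Drop M5: the rest still cover every topic — redundant.
Drop M7: budget, strategy, training uncovered — not redundant.
1 redundant: M5.

1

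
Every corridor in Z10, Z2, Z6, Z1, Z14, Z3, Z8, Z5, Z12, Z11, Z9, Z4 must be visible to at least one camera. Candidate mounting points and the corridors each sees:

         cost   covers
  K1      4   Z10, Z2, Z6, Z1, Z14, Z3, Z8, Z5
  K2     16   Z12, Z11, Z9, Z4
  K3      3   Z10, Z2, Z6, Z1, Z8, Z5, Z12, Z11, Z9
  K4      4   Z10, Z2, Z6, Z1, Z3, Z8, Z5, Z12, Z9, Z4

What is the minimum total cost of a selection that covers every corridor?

11

K1, K3, K4 cover every corridor at cost 4 + 3 + 4 = 11.
Any cover uses at least 2 camera mounts; among all covering selections none totals below 11.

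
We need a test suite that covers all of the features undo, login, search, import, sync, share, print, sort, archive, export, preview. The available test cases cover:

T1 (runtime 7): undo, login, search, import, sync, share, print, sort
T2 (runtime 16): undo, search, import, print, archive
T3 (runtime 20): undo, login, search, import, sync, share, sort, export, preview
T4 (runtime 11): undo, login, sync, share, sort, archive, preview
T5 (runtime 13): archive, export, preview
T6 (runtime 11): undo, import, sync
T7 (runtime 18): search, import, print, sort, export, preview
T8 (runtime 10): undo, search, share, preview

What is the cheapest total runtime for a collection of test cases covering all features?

20

T1, T5 cover every feature at runtime 7 + 13 = 20.
Any cover uses at least 2 test cases; among all covering selections none totals below 20.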